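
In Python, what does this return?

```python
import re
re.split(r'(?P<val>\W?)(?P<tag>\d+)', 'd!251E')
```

['d', '!', '251', 'E']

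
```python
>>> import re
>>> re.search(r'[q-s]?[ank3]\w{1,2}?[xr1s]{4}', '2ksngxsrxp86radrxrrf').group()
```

Pattern: optionally a character in [q-s], then one of [ank3]; then 1 to 2 of a word character (lazy), then exactly 4 of one of [xr1s].
`search` walks the string left to right and returns the first match it finds.
The match spans [2:9] → 'sngxsrx'.

'sngxsrx'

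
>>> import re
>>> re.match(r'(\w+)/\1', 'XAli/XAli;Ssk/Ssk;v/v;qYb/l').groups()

A backreference is literal: `\1` must see the identical characters the first group matched.
`re.match` only tries the pattern at the start of the string.
The match spans [0:9] → 'XAli/XAli'.
Captured: group 1 = 'XAli'.

('XAli',)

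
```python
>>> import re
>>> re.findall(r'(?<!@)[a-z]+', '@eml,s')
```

The negative lookahead/lookbehind blocks any match where the forbidden context is present.
Walking the string: at [2:4] → 'ml'; at [5:6] → 's'.
`findall` yields the raw match text (2 of them) because the pattern has no groups.

['ml', 's']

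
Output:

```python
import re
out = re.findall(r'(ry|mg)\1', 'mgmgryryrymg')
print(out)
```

['mg', 'ry']

After group 1 captures some text, `\1` only succeeds where that same text appears again.
Scanning left to right: at [0:4] match 'mgmg', group 1 = 'mg'; at [4:8] match 'ryry', group 1 = 'ry'.
Because there's exactly one group, `findall` drops the full match and keeps group 1 from each hit.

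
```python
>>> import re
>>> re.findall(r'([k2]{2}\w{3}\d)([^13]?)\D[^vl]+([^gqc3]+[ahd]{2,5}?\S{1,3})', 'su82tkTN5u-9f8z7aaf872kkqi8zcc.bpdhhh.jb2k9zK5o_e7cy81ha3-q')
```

[('2kkqi8', 'z', '1ha3-q')]

3 groups means the one result is a tuple of 3 captured strings — 1 here.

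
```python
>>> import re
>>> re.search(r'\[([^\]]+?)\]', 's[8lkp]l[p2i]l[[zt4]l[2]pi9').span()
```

(1, 7)

Unlike `match`, `search` isn't anchored — it looks for the pattern anywhere in the string.
The match spans [1:7] → '[8lkp]'.
Captured: group 1 = '8lkp'.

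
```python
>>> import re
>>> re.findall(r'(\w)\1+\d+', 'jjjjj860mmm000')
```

['j', 'm']

After group 1 captures some text, `\1` only succeeds where that same text appears again.
One capturing group, so `findall` returns just the captured substring from each match — 2 in all.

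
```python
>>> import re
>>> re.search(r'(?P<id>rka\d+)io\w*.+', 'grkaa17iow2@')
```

None

Here no position works, so the call returns None.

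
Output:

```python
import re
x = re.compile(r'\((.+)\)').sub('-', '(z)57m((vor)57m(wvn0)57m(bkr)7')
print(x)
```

Every occurrence is swapped for '-'.

-7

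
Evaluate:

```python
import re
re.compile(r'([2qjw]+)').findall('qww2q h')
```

['qww2q']

This matches one or more of one of [2qjw] (captured).
With a single group, `findall` returns only what that group captured — 1 item.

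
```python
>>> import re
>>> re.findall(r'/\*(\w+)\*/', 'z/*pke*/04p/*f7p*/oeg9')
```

['pke', 'f7p']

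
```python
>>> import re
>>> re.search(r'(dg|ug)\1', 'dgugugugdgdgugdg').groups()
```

The match spans [2:6] → 'ugug'.
Captured: group 1 = 'ug'.

('ug',)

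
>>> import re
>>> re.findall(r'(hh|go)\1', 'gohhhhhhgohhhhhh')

['hh', 'hh']

`\1` is not a pattern — it's the concrete string captured by group 1, re-applied verbatim.
Matches: at [2:6] match 'hhhh', group 1 = 'hh'; at [10:14] match 'hhhh', group 1 = 'hh'.
Because there's exactly one group, `findall` drops the full match and keeps group 1 from each hit.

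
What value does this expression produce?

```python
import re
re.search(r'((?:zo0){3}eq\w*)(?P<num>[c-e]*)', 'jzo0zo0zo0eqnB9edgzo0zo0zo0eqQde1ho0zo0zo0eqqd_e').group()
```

The pattern matches the literal 'zo0' repeated 3 times, then the literal 'eq', then zero or more of a word character (captured); then zero or more of a character in [c-e] (captured as 'num').
`re.search` scans for the first position where the pattern succeeds.
The match spans [1:48] → 'zo0zo0zo0eqnB9edgzo0zo0zo0eqQde1ho0zo0zo0eqqd_e'.
Captured: group 1 = 'zo0zo0zo0eqnB9edgzo0zo0zo0eqQde1ho0zo0zo0eqqd_e', group 2 = ''.

'zo0zo0zo0eqnB9edgzo0zo0zo0eqQde1ho0zo0zo0eqqd_e'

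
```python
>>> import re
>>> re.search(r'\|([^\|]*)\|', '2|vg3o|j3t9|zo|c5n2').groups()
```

The match spans [1:7] → '|vg3o|'.
Captured: group 1 = 'vg3o'.

('vg3o',)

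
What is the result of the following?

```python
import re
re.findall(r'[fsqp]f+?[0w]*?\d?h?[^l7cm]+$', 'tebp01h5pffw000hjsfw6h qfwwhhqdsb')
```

['pffw000hjsfw6h qfwwhhqdsb']

Pattern: one of [fsqp], then one or more of the literal 'f' (lazy), then zero or more of one of [0w] (lazy); then optionally a digit, then optionally a literal 'h', then one or more of any character except [l7cm]; then anchored at the end.
Matches: at [8:33] → 'pffw000hjsfw6h qfwwhhqdsb'.
No capturing groups, so `findall` returns the 1 full match string.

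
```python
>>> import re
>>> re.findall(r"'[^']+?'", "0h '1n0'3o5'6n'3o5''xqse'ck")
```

`findall` yields the raw match text (3 of them) because the pattern has no groups.

["'1n0'", "'6n'", "'xqse'"]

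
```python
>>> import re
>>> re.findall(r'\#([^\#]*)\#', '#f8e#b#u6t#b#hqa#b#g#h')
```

Because there's exactly one group, `findall` drops the full match and keeps group 1 from each hit.

['f8e', 'u6t', 'hqa', 'g']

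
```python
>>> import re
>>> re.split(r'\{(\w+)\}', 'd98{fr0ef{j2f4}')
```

Matches to split on: at [9:15] → '{j2f4}'.
With a capturing group present, the delimiter's captured portion is kept in the result list.

['d98{fr0ef', 'j2f4', '']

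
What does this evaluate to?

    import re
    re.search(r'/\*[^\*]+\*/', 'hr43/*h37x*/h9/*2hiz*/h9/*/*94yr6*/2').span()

Unlike `match`, `search` isn't anchored — it looks for the pattern anywhere in the string.
The match spans [4:12] → '/*h37x*/'.

(4, 12)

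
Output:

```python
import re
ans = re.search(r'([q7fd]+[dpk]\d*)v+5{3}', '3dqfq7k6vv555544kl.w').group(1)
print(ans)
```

dqfq7k6

The pattern matches one or more of one of [q7fd], then one of [dpk], then zero or more of a digit (captured); then one or more of the literal 'v', then exactly 3 of a literal '5'.
`search` walks the string left to right and returns the first match it finds.
The match spans [1:13] → 'dqfq7k6vv555'.
Captured: group 1 = 'dqfq7k6'.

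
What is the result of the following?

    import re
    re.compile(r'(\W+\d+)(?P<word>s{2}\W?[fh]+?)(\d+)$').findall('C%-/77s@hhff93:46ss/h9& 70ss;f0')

The pattern matches one or more of a non-word character, then one or more of a digit (captured); then exactly 2 of the literal 's', then optionally a non-word character, then one or more of one of [fh] (lazy) (captured as 'word'); then one or more of a digit (captured); then anchored at the end.
Scanning left to right: at [22:31] match '& 70ss;f0', groups = ('& 70', 'ss;f', '0').
With 3 capturing groups, `findall` returns a 3-tuple per match.

[('& 70', 'ss;f', '0')]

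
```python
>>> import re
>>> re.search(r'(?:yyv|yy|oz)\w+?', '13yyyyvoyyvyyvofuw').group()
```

'yyy'

`re.search` scans for the first position where the pattern succeeds.
The match spans [2:5] → 'yyy'.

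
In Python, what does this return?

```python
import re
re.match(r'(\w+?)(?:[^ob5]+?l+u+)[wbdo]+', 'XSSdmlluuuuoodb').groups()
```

('X',)

This matches one or more of a word character (lazy) (captured); then one or more of any character except [ob5] (lazy), then one or more of the literal 'l', then one or more of the literal 'u' (non-capturing group); then one or more of one of [wbdo].
`re.match` won't scan ahead — the pattern has to work from the very first character.
The match spans [0:15] → 'XSSdmlluuuuoodb'.
Captured: group 1 = 'X'.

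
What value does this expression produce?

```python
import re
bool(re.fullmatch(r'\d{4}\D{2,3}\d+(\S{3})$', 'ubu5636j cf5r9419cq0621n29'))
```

False

For `fullmatch`, every character of the input must be accounted for by the pattern.
Here there's no way to consume every character, so the call returns None, and `bool(None)` is False.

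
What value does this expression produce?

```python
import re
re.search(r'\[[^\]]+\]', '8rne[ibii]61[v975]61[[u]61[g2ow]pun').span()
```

(4, 10)

The match spans [4:10] → '[ibii]'.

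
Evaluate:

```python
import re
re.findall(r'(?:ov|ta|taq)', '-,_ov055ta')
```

Scanning left to right: at [3:5] → 'ov'; at [8:10] → 'ta'.
With no groups in the pattern, `findall` gives back each whole match — 2 here.

['ov', 'ta']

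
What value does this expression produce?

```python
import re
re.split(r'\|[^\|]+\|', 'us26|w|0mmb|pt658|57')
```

Matches to split on: at [4:7] → '|w|'; at [11:18] → '|pt658|'.
`split` removes every match and returns the 3 fragments in between.

['us26', '0mmb', '57']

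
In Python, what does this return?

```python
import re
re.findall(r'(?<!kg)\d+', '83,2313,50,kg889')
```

A negative assertion filters positions out without eating any characters.
No capturing groups, so `findall` returns the 4 full match strings.

['83', '2313', '50', '89']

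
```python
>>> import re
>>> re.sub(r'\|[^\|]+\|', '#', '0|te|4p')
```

Matches: at [1:5] → '|te|'.
Every occurrence is swapped for '#'.

'0#4p'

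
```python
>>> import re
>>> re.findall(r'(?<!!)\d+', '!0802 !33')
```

['802', '3']

The negative lookahead/lookbehind blocks any match where the forbidden context is present.
Since nothing is captured, `findall` lists the 2 matched substrings directly.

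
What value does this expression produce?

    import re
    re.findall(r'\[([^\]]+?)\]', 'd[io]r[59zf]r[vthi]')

['io', '59zf', 'vthi']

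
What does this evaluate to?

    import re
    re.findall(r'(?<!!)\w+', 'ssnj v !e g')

['ssnj', 'v', 'g']

A negative assertion filters positions out without eating any characters.
No capturing groups, so `findall` returns the 3 full match strings.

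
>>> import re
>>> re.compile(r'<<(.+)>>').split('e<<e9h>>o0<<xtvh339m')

Matches to split on: at [1:8] → '<<e9h>>'.
With a capturing group present, the delimiter's captured portion is kept in the result list.

['e', 'e9h', 'o0<<xtvh339m']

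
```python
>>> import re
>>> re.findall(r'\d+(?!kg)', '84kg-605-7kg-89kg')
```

Because the assertion is negative and zero-width, positions next to the forbidden text are skipped.
No capturing groups, so `findall` returns the 3 full match strings.

['8', '605', '8']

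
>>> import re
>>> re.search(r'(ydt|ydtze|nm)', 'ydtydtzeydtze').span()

The match spans [0:3] → 'ydt'.

(0, 3)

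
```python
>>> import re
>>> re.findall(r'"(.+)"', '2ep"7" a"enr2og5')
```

['7" a']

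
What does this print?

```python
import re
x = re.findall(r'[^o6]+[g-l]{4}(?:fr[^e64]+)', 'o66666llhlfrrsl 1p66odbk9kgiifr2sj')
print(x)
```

['dbk9kgiifr2sj']

Since nothing is captured, `findall` lists the 1 matched substring directly.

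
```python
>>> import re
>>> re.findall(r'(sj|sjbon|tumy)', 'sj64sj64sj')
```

Matches: at [0:2] match 'sj', group 1 = 'sj'; at [4:6] match 'sj', group 1 = 'sj'; at [8:10] match 'sj', group 1 = 'sj'.
With a single group, `findall` returns only what that group captured — 3 items.

['sj', 'sj', 'sj']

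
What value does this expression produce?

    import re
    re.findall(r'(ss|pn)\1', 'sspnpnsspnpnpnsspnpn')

The backreference `\1` re-matches whatever the first group consumed, character for character.
With a single group, `findall` returns only what that group captured — 3 items.

['pn', 'pn', 'pn']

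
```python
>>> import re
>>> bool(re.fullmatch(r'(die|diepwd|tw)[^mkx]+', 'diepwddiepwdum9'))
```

False

For `fullmatch`, every character of the input must be accounted for by the pattern.
Here the string isn't matched end-to-end, so the call returns None, and `bool(None)` is False.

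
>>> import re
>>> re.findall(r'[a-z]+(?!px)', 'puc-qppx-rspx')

A negative assertion filters positions out without eating any characters.
Scanning left to right: at [0:3] → 'puc'; at [4:8] → 'qppx'; at [9:13] → 'rspx'.
With no groups in the pattern, `findall` gives back each whole match — 3 here.

['puc', 'qppx', 'rspx']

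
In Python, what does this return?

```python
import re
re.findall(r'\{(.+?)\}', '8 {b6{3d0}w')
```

Matches: at [2:10] match '{b6{3d0}', group 1 = 'b6{3d0'.
`findall` collects group 1 from the one match (1 total).

['b6{3d0']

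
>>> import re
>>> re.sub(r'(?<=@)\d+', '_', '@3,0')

'@_,0'

The positive lookaround only admits positions where the adjacent text matches; those characters stay outside the span.
Matches: at [1:2] → '3'.
Every occurrence is swapped for '_'.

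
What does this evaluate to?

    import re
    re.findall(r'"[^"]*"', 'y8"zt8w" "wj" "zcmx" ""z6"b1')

['"zt8w"', '"wj"', '"zcmx"', '""']

Since nothing is captured, `findall` lists the 4 matched substrings directly.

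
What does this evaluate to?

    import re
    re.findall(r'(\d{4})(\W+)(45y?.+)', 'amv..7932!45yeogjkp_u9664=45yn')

[('7932', '!', '45yeogjkp_u9664=45yn')]

The pattern matches exactly 4 of a digit (captured); then one or more of a non-word character (captured); then the literal '45', then optionally a literal 'y', then one or more of any character (captured).
Walking the string: at [5:30] match '7932!45yeogjkp_u9664=45yn', groups = ('7932', '!', '45yeogjkp_u9664=45yn').
Multiple groups make `findall` return tuples — one 3-tuple for the one match.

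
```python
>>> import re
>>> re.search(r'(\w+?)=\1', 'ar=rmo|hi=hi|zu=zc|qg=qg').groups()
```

('r',)

The backreference `\1` re-matches whatever the first group consumed, character for character.
Unlike `match`, `search` isn't anchored — it looks for the pattern anywhere in the string.
The match spans [1:4] → 'r=r'.
Captured: group 1 = 'r'.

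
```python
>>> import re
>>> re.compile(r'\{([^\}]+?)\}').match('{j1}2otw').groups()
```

With `match`, the pattern is implicitly anchored at the beginning.
The match spans [0:4] → '{j1}'.
Captured: group 1 = 'j1'.

('j1',)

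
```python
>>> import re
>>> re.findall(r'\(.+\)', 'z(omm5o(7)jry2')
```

['(omm5o(7)']

Since nothing is captured, `findall` lists the 1 matched substring directly.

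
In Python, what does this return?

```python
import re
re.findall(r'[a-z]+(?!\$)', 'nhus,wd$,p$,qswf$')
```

['nhus', 'w', 'qsw']

Because the assertion is negative and zero-width, positions next to the forbidden text are skipped.
With no groups in the pattern, `findall` gives back each whole match — 3 here.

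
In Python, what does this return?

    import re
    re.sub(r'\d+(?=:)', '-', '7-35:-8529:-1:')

'7--:--:--:'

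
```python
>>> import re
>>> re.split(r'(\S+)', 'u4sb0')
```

Pattern: one or more of a non-whitespace character (captured).
Matches to split on: at [0:5] → 'u4sb0'.
`re.split` interleaves the captured-group text with the surrounding fragments.

['', 'u4sb0', '']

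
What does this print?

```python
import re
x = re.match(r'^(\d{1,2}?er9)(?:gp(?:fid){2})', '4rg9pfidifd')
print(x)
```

None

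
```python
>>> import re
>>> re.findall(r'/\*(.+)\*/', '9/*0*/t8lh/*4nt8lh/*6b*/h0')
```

['0*/t8lh/*4nt8lh/*6b']

One capturing group, so `findall` returns just the captured substring from the one match — 1 in all.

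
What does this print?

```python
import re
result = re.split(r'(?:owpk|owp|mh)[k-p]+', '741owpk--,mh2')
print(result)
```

Matches to split on: at [3:7] → 'owpk'.
`split` removes every match and returns the 2 fragments in between.

['741', '--,mh2']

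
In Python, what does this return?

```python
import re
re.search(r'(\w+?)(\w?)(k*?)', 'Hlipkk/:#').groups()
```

The pattern matches one or more of a word character (lazy) (captured); then optionally a word character (captured); then zero or more of a literal 'k' (lazy) (captured).
`re.search` scans for the first position where the pattern succeeds.
The match spans [0:2] → 'Hl'.
Captured: group 1 = 'H', group 2 = 'l', group 3 = ''.

('H', 'l', '')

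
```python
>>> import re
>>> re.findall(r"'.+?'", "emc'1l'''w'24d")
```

Lazy quantifiers expand one character at a time until the remainder of the pattern can match.
Walking the string: at [3:7] → "'1l'"; at [7:11] → "''w'".
No capturing groups, so `findall` returns the 2 full match strings.

["'1l'", "''w'"]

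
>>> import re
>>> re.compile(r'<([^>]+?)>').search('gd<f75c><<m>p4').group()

'<f75c>'

`re.search` tries every starting position until one works.
The match spans [2:8] → '<f75c>'.
Captured: group 1 = 'f75c'.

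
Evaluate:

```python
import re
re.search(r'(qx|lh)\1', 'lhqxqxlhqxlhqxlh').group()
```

'qxqx'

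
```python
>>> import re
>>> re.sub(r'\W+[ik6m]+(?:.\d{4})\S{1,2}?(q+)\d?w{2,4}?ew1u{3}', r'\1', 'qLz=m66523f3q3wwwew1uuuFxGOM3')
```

Pattern: one or more of a non-word character, then one or more of one of [ik6m]; then any character, then exactly 4 of a digit (non-capturing group); then 1 to 2 of a non-whitespace character (lazy); then one or more of a literal 'q' (captured); then optionally a digit, then 2 to 4 of the literal 'w' (lazy); then the literal 'ew1', then exactly 3 of a literal 'u'.
The replacement refers to a captured group, so each match is rewritten using its own captured text.

'qLzqFxGOM3'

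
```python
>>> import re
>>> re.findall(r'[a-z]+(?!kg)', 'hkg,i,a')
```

The negative lookaround is zero-width — it rules out positions where the adjacent text would match, without consuming anything.
No capturing groups, so `findall` returns the 3 full match strings.

['hkg', 'i', 'a']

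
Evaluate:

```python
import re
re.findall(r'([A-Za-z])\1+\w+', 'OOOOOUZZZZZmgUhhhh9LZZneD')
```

After group 1 captures some text, `\1` only succeeds where that same text appears again.
Matches: at [0:25] match 'OOOOOUZZZZZmgUhhhh9LZZneD', group 1 = 'O'.
Because there's exactly one group, `findall` drops the full match and keeps group 1 from the one hit.

['O']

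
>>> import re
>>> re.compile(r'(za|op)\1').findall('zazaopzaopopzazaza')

['za', 'op', 'za']

After group 1 captures some text, `\1` only succeeds where that same text appears again.
Matches: at [0:4] match 'zaza', group 1 = 'za'; at [8:12] match 'opop', group 1 = 'op'; at [12:16] match 'zaza', group 1 = 'za'.
Because there's exactly one group, `findall` drops the full match and keeps group 1 from each hit.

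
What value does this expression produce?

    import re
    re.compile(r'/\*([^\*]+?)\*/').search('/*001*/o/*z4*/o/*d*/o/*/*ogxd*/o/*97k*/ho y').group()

Unlike `match`, `search` isn't anchored — it looks for the pattern anywhere in the string.
The match spans [0:7] → '/*001*/'.
Captured: group 1 = '001'.

'/*001*/'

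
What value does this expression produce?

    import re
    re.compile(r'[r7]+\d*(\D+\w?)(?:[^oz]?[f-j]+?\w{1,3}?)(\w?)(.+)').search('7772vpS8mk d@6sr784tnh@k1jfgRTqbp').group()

The pattern matches one or more of one of [r7], then zero or more of a digit; then one or more of a non-digit, then optionally a word character (captured); then optionally any character except [oz], then one or more of a character in [f-j] (lazy), then 1 to 3 of a word character (lazy) (non-capturing group); then optionally a word character (captured); then one or more of any character (captured).
`re.search` scans for the first position where the pattern succeeds.
The match spans [15:33] → 'r784tnh@k1jfgRTqbp'.
Captured: group 1 = 'tnh@k1', group 2 = 'R', group 3 = 'Tqbp'.

'r784tnh@k1jfgRTqbp'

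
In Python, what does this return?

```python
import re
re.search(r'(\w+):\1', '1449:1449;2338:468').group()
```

'1449:1449'

A backreference is literal: `\1` must see the identical characters the first group matched.
The match spans [0:9] → '1449:1449'.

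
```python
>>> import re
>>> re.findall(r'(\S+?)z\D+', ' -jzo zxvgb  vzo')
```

['-j']

The pattern matches one or more of a non-whitespace character (lazy) (captured); then the literal 'z', then one or more of a non-digit.
`findall` collects group 1 from the one match (1 total).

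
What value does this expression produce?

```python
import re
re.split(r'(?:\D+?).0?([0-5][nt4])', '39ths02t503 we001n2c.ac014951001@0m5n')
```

['39', '2t', '503', '1n', '2', '14', '951001@0m5n']

The pattern matches one or more of a non-digit (lazy) (non-capturing group); then any character, then optionally a literal '0'; then a character in [0-5], then one of [nt4] (captured).
The group in the pattern means `split` returns the separators' captures alongside the pieces.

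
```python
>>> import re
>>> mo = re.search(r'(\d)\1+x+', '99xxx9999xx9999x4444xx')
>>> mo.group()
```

'99xxx'

`\1` has to match the exact text group 1 already captured.
Unlike `match`, `search` isn't anchored — it looks for the pattern anywhere in the string.
The match spans [0:5] → '99xxx'.
Captured: group 1 = '9'.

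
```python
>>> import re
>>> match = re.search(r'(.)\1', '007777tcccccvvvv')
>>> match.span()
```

A backreference is literal: `\1` must see the identical characters the first group matched.
The match spans [0:2] → '00'.

(0, 2)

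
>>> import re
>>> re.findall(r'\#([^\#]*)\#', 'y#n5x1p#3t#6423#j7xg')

['n5x1p', '6423']

`findall` collects group 1 from each match (2 total).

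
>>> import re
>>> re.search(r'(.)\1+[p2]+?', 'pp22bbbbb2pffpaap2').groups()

('p',)

After group 1 captures some text, `\1` only succeeds where that same text appears again.
`re.search` tries every starting position until one works.
The match spans [0:3] → 'pp2'.
Captured: group 1 = 'p'.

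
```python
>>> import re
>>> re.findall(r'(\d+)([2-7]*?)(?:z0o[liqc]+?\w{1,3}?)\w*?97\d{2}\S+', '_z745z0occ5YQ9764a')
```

Pattern: one or more of a digit (captured); then zero or more of a character in [2-7] (lazy) (captured); then the literal 'z0o', then one or more of one of [liqc] (lazy), then 1 to 3 of a word character (lazy) (non-capturing group); then zero or more of a word character (lazy); then the literal '97', then exactly 2 of a digit, then one or more of a non-whitespace character.
Scanning left to right: at [2:18] match '745z0occ5YQ9764a', groups = ('745', '').
`findall` packs the 2 group values into a tuple for every match.

[('745', '')]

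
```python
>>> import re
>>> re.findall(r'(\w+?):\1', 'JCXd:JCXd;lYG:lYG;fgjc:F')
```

`\1` is not a pattern — it's the concrete string captured by group 1, re-applied verbatim.
Matches: at [0:9] match 'JCXd:JCXd', group 1 = 'JCXd'; at [10:17] match 'lYG:lYG', group 1 = 'lYG'.
Because there's exactly one group, `findall` drops the full match and keeps group 1 from each hit.

['JCXd', 'lYG']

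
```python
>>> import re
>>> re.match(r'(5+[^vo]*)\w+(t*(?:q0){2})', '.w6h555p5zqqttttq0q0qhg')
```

With `match`, the pattern is implicitly anchored at the beginning.
Here the string doesn't start with a match, so the call returns None.

None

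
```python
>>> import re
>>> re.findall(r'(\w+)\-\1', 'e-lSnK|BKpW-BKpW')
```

['BKpW']

`\1` is not a pattern — it's the concrete string captured by group 1, re-applied verbatim.
Scanning left to right: at [7:16] match 'BKpW-BKpW', group 1 = 'BKpW'.
With a single group, `findall` returns only what that group captured — 1 item.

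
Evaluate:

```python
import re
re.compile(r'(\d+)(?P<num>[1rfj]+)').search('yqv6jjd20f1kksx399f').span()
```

(3, 6)

The match spans [3:6] → '6jj'.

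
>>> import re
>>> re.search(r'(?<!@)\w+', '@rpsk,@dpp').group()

'psk'

The negative lookaround is zero-width — it rules out positions where the adjacent text would match, without consuming anything.
The match spans [2:5] → 'psk'.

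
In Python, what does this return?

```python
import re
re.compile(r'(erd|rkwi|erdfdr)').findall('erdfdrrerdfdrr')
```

['erd', 'erd']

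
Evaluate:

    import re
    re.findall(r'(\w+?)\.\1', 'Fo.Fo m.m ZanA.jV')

A backreference is literal: `\1` must see the identical characters the first group matched.
`findall` collects group 1 from each match (2 total).

['Fo', 'm']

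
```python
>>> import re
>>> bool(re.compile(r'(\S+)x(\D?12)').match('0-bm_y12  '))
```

False

`re.match` won't scan ahead — the pattern has to work from the very first character.
Here position 0 doesn't satisfy it, so the call returns None, and `bool(None)` is False.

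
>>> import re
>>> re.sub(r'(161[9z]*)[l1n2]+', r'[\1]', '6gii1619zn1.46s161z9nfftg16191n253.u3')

'6gii[1619z].46s[161z9]fftg[1619]53.u3'

Pattern: the literal '161', then zero or more of one of [9z] (captured); then one or more of one of [l1n2].
Matches: at [4:11] → '1619zn1'; at [15:21] → '161z9n'; at [25:32] → '16191n2'.
The replacement refers to a captured group, so each match is rewritten using its own captured text.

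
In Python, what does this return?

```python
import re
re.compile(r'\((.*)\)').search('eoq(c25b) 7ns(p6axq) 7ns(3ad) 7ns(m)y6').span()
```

Unlike `match`, `search` isn't anchored — it looks for the pattern anywhere in the string.
The match spans [3:36] → '(c25b) 7ns(p6axq) 7ns(3ad) 7ns(m)'.
Captured: group 1 = 'c25b) 7ns(p6axq) 7ns(3ad) 7ns(m'.

(3, 36)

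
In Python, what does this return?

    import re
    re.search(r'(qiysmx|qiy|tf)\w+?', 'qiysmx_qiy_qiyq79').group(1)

The regex engine tests alternatives in the order written; an earlier branch that matches wins even if a later one would match more.
`re.search` tries every starting position until one works.
The match spans [0:7] → 'qiysmx_'.
Captured: group 1 = 'qiysmx'.

'qiysmx'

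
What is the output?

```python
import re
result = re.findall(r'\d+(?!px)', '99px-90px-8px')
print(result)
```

['9', '9']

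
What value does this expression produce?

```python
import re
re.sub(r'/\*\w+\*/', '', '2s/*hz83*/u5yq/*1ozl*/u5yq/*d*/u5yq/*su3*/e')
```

`sub` substitutes '' at each match site.

'2su5yqu5yqu5yqe'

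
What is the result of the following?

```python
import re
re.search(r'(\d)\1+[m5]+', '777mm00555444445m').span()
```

(0, 5)

A backreference is literal: `\1` must see the identical characters the first group matched.
`re.search` scans for the first position where the pattern succeeds.
The match spans [0:5] → '777mm'.
Captured: group 1 = '7'.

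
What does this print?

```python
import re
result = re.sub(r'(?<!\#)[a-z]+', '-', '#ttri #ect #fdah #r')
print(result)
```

Because the assertion is negative and zero-width, positions next to the forbidden text are skipped.
Each match is replaced by '-'.

#t- #e- #f- #r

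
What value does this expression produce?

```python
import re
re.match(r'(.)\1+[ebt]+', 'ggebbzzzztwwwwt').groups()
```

('g',)

The match spans [0:5] → 'ggebb'.
Captured: group 1 = 'g'.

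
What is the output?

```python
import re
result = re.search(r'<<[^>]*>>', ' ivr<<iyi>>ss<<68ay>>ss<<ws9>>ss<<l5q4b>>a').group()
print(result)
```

<<iyi>>

The match spans [4:11] → '<<iyi>>'.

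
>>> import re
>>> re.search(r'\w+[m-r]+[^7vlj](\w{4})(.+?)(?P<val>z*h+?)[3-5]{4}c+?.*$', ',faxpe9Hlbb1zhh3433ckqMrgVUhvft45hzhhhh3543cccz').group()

Pattern: one or more of a word character, then one or more of a character in [m-r], then any character except [7vlj]; then exactly 4 of a word character (captured); then one or more of any character (lazy) (captured); then zero or more of a literal 'z', then one or more of a literal 'h' (lazy) (captured as 'val'); then exactly 4 of a character in [3-5], then one or more of the literal 'c' (lazy), then zero or more of any character; then anchored at the end.
`re.search` scans for the first position where the pattern succeeds.
The match spans [1:47] → 'faxpe9Hlbb1zhh3433ckqMrgVUhvft45hzhhhh3543cccz'.
Captured: group 1 = 'VUhv', group 2 = 'ft45h', group 3 = 'zhhhh'.

'faxpe9Hlbb1zhh3433ckqMrgVUhvft45hzhhhh3543cccz'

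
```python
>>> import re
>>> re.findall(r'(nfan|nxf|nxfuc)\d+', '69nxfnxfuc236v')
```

['nxfuc']

One capturing group, so `findall` returns just the captured substring from the one match — 1 in all.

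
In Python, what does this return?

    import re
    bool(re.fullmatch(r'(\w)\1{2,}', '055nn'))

After group 1 captures some text, `\1` only succeeds where that same text appears again.
`fullmatch` succeeds only if the pattern covers the string from start to end.
Here the string isn't matched end-to-end, so the call returns None, and `bool(None)` is False.

False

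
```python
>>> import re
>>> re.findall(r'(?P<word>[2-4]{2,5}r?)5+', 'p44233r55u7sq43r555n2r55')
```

['44233r', '43r']

One capturing group, so `findall` returns just the captured substring from each match — 2 in all.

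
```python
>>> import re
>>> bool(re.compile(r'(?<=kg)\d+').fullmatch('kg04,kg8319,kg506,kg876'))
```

False

The `(?=…)`/`(?<=…)` assertion just peeks at neighbouring text; it doesn't advance the match position.
`re.fullmatch` requires the pattern to consume the entire string.
Here the string isn't matched end-to-end, so the call returns None, and `bool(None)` is False.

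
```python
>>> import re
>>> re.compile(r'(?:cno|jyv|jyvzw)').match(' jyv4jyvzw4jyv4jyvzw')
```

None

`re.match` won't scan ahead — the pattern has to work from the very first character.
Here the pattern fails at index 0, so the call returns None.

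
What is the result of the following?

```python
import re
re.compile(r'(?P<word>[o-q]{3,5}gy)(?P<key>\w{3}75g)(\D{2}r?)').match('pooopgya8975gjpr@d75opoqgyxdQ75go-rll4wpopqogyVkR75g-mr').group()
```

'pooopgya8975gjpr'

With `match`, the pattern is implicitly anchored at the beginning.
The match spans [0:16] → 'pooopgya8975gjpr'.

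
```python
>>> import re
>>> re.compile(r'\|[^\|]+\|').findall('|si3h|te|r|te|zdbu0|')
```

With no groups in the pattern, `findall` gives back each whole match — 3 here.

['|si3h|', '|r|', '|zdbu0|']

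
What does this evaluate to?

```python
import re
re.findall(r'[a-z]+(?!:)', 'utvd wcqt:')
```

['utvd', 'wcq']

Because the assertion is negative and zero-width, positions next to the forbidden text are skipped.
Since nothing is captured, `findall` lists the 2 matched substrings directly.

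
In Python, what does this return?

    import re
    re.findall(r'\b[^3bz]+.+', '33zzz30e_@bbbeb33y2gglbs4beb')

This matches a word boundary (`\b`, zero-width); then one or more of any character except [3bz]; then one or more of any character.
Matches: at [9:28] → '@bbbeb33y2gglbs4beb'.
No capturing groups, so `findall` returns the 1 full match string.

['@bbbeb33y2gglbs4beb']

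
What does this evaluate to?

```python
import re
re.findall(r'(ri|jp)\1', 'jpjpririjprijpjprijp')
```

`\1` is not a pattern — it's the concrete string captured by group 1, re-applied verbatim.
One capturing group, so `findall` returns just the captured substring from each match — 3 in all.

['jp', 'ri', 'jp']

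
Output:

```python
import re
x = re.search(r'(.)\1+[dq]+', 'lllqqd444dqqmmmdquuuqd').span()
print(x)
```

`\1` is not a pattern — it's the concrete string captured by group 1, re-applied verbatim.
`search` walks the string left to right and returns the first match it finds.
The match spans [0:6] → 'lllqqd'.
Captured: group 1 = 'l'.

(0, 6)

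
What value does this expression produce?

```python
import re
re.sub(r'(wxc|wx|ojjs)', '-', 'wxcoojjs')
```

'-o-'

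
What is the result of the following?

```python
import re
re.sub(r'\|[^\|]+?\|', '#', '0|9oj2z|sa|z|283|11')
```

Matches: at [1:8] → '|9oj2z|'; at [10:13] → '|z|'.
`sub` substitutes '#' at each match site.

'0#sa#283|11'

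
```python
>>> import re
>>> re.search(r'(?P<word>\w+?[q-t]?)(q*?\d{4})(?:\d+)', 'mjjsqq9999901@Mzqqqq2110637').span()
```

Pattern: one or more of a word character (lazy), then optionally a character in [q-t] (captured as 'word'); then zero or more of a literal 'q' (lazy), then exactly 4 of a digit (captured); then one or more of a digit (non-capturing group).
Unlike `match`, `search` isn't anchored — it looks for the pattern anywhere in the string.
The match spans [0:13] → 'mjjsqq9999901'.
Captured: group 1 = 'mjjs', group 2 = 'qq9999'.

(0, 13)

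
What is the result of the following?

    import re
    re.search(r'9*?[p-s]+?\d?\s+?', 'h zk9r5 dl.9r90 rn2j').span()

This matches zero or more of a literal '9' (lazy), then one or more of a character in [p-s] (lazy), then optionally a digit; then one or more of whitespace (lazy).
`re.search` tries every starting position until one works.
The match spans [4:8] → '9r5 '.

(4, 8)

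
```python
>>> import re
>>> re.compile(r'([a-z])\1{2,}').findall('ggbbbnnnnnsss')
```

['b', 'n', 's']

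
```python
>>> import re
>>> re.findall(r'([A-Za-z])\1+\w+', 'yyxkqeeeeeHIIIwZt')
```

['y']

The backreference `\1` re-matches whatever the first group consumed, character for character.
Because there's exactly one group, `findall` drops the full match and keeps group 1 from the one hit.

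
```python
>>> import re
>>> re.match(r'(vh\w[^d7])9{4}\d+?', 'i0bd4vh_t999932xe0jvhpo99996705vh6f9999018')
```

None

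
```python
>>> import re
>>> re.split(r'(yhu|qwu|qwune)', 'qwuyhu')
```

['', 'qwu', '', 'yhu', '']

Matches to split on: at [0:3] → 'qwu'; at [3:6] → 'yhu'.
The group in the pattern means `split` returns the separators' captures alongside the pieces.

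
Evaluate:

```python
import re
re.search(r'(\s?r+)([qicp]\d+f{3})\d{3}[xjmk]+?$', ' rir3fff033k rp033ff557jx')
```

None

Pattern: optionally whitespace, then one or more of the literal 'r' (captured); then one of [qicp], then one or more of a digit, then exactly 3 of a literal 'f' (captured); then exactly 3 of a digit, then one or more of one of [xjmk] (lazy); then anchored at the end.
`re.search` scans for the first position where the pattern succeeds.
Here nothing in the string fits, so the call returns None.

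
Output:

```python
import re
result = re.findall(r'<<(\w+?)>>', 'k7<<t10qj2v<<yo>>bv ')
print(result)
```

['yo']

With a single group, `findall` returns only what that group captured — 1 item.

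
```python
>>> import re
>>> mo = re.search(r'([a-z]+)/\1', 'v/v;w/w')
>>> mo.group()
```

`\1` has to match the exact text group 1 already captured.
The match spans [0:3] → 'v/v'.

'v/v'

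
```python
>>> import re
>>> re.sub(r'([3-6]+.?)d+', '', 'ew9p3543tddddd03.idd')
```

This matches one or more of a character in [3-6], then optionally any character (captured); then one or more of a literal 'd'.
`sub` substitutes '' at each match site.

'ew9p03.idd'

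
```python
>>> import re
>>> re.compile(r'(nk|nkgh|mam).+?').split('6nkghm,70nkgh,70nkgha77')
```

['6', 'nk', 'hm,70', 'nk', 'h,70', 'nk', 'ha77']

Branches in `(...|...)` are attempted left-to-right; the first branch that allows the whole pattern to succeed is taken.
Matches to split on: at [1:4] → 'nkg'; at [9:12] → 'nkg'; at [16:19] → 'nkg'.
Because the pattern has a capturing group, `split` also inserts each captured text between the pieces.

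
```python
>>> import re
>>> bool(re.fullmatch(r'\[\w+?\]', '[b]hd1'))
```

False

`re.fullmatch` requires the pattern to consume the entire string.
Here the pattern can't cover the whole string, so the call returns None, and `bool(None)` is False.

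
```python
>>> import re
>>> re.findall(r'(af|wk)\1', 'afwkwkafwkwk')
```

['wk', 'wk']

The backreference `\1` re-matches whatever the first group consumed, character for character.
Scanning left to right: at [2:6] match 'wkwk', group 1 = 'wk'; at [8:12] match 'wkwk', group 1 = 'wk'.
Because there's exactly one group, `findall` drops the full match and keeps group 1 from each hit.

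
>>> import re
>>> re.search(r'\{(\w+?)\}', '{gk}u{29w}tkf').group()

`re.search` scans for the first position where the pattern succeeds.
The match spans [0:4] → '{gk}'.
Captured: group 1 = 'gk'.

'{gk}'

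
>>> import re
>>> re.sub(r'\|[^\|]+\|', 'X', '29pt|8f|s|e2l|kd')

'29ptXsXkd'

Every occurrence is swapped for 'X'.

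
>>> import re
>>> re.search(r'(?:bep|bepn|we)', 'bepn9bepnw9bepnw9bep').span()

(0, 3)

Alternation tries branches left to right and keeps the first one that lets the overall match succeed at that position.
Unlike `match`, `search` isn't anchored — it looks for the pattern anywhere in the string.
The match spans [0:3] → 'bep'.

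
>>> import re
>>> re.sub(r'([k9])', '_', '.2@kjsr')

'.2@_jsr'

Every occurrence is swapped for '_'.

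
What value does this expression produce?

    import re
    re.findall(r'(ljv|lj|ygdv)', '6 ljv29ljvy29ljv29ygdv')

Branches in `(...|...)` are attempted left-to-right; the first branch that allows the whole pattern to succeed is taken.
Matches: at [2:5] match 'ljv', group 1 = 'ljv'; at [7:10] match 'ljv', group 1 = 'ljv'; at [13:16] match 'ljv', group 1 = 'ljv'; at [18:22] match 'ygdv', group 1 = 'ygdv'.
Because there's exactly one group, `findall` drops the full match and keeps group 1 from each hit.

['ljv', 'ljv', 'ljv', 'ygdv']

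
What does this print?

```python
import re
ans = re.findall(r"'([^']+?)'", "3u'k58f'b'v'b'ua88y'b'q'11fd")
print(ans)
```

One capturing group, so `findall` returns just the captured substring from each match — 4 in all.

['k58f', 'v', 'ua88y', 'q']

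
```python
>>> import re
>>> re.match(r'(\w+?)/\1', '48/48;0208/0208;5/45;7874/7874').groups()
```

('48',)

A backreference is literal: `\1` must see the identical characters the first group matched.
`re.match` only tries the pattern at the start of the string.
The match spans [0:5] → '48/48'.
Captured: group 1 = '48'.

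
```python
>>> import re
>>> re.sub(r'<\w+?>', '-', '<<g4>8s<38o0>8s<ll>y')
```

'<-8s-8s-y'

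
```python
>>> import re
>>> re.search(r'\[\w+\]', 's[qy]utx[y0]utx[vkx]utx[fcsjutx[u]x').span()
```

(1, 5)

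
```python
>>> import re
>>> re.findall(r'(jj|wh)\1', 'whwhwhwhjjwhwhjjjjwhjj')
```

`\1` has to match the exact text group 1 already captured.
One capturing group, so `findall` returns just the captured substring from each match — 4 in all.

['wh', 'wh', 'wh', 'jj']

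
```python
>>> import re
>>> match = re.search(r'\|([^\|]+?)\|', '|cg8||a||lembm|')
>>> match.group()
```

`search` walks the string left to right and returns the first match it finds.
The match spans [0:5] → '|cg8|'.
Captured: group 1 = 'cg8'.

'|cg8|'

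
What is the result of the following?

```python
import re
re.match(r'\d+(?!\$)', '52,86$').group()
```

'52'

With `match`, the pattern is implicitly anchored at the beginning.
The match spans [0:2] → '52'.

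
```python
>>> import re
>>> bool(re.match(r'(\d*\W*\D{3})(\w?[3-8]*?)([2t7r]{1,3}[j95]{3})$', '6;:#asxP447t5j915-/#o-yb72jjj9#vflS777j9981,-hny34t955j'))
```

False

This matches zero or more of a digit, then zero or more of a non-word character, then exactly 3 of a non-digit (captured); then optionally a word character, then zero or more of a character in [3-8] (lazy) (captured); then 1 to 3 of one of [2t7r], then exactly 3 of one of [j95] (captured); then anchored at the end.
`re.match` won't scan ahead — the pattern has to work from the very first character.
Here position 0 doesn't satisfy it, so the call returns None, and `bool(None)` is False.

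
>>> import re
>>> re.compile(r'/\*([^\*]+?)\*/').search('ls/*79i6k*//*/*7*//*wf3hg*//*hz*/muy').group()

Unlike `match`, `search` isn't anchored — it looks for the pattern anywhere in the string.
The match spans [2:11] → '/*79i6k*/'.
Captured: group 1 = '79i6k'.

'/*79i6k*/'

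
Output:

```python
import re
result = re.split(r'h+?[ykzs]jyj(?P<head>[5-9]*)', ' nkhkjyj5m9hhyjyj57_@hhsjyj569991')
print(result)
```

[' nk', '5', 'm9', '57', '_@', '56999', '1']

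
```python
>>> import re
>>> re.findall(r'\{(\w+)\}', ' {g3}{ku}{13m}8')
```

Matches: at [1:5] match '{g3}', group 1 = 'g3'; at [5:9] match '{ku}', group 1 = 'ku'; at [9:14] match '{13m}', group 1 = '13m'.
One capturing group, so `findall` returns just the captured substring from each match — 3 in all.

['g3', 'ku', '13m']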